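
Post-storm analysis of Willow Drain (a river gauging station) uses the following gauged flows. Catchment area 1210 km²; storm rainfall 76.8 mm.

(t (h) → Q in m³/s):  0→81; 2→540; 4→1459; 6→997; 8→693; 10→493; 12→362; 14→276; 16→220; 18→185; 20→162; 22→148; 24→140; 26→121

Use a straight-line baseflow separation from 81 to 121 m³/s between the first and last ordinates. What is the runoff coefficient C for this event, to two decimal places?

C ≈ 0.35

ΣQ_DR = 4463 m³/s; V = ΣQ_DR·Δt = 3.213 × 10^7 m³.
Runoff depth d = V / A = 26.56 mm.
C = d / P = 26.56 / 76.8 = 0.35.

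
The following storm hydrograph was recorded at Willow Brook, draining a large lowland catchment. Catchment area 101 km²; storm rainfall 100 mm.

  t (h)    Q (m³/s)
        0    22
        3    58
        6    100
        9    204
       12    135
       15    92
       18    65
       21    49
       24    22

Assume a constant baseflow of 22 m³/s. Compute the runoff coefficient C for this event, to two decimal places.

ΣQ_DR = 549.0 m³/s; V = ΣQ_DR·Δt = 5.929 × 10^6 m³.
Runoff depth d = V / A = 58.70 mm.
C = d / P = 58.70 / 100 = 0.59.

C ≈ 0.59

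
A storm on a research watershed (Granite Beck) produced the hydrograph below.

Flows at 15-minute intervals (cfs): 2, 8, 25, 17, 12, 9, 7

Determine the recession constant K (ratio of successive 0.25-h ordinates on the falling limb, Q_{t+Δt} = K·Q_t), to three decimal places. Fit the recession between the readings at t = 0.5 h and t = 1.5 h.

Using the recession-limb readings at t = 0.5 h and t = 1.5 h: Q falls from 25 to 7 cfs over 4 intervals.
K = (Q₂/Q₁)^(1/4) = (7/25)^(1/4) = 0.727.

K ≈ 0.727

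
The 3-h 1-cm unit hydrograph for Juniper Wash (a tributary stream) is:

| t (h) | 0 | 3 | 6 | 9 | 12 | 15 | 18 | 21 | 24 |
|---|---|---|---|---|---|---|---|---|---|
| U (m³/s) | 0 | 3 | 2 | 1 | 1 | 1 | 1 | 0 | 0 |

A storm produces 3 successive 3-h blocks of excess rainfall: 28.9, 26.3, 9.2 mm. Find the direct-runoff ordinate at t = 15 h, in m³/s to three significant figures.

By discrete convolution, Q_j = Σ (P_i / 10 mm) · U_{j−i}.
At t = 15 h (j=5): Q = (28.9/10)·1 + (26.3/10)·1 + (9.2/10)·1 = 6.44 m³/s.

Q ≈ 6.44 m³/s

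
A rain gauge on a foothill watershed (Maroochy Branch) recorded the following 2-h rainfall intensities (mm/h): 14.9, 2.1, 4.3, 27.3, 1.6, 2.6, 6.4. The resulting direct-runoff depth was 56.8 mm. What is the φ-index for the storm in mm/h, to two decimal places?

φ ≈ 6.90 mm/h

Only the 2 blocks with intensity above φ contribute runoff: 14.9, 27.3 mm/h.
Σ(I−φ)·Δt = d  ⇒  (14.9+27.3 − 2φ)·2 = 56.8
φ = (42.20 − 56.8/2) / 2 = 6.90 mm/h.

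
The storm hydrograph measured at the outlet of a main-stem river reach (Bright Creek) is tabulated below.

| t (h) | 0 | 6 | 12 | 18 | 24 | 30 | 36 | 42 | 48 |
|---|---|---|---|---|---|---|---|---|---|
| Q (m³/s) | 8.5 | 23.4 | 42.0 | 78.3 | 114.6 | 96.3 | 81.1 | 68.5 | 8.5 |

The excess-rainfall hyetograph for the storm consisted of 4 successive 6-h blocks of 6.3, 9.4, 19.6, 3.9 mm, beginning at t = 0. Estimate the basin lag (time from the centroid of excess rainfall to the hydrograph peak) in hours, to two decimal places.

t_L ≈ 11.77 h

Centroid of excess rainfall: t_c = Σ P_i·t̄_i / ΣP_i = 12.2296 h (block centres at 3, 9, 15, 21 h).
Hydrograph peak occurs at t = 24 h, so basin lag t_L = 24 − 12.2296 = 11.77 h.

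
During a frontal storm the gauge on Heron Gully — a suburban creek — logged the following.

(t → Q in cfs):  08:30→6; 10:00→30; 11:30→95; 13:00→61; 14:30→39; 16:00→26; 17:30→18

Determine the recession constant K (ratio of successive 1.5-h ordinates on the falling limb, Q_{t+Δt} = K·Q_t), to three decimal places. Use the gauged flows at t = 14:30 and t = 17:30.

K ≈ 0.679

Using the recession-limb readings at t = 14:30 and t = 17:30: Q falls from 39 to 18 cfs over 2 intervals.
K = (Q₂/Q₁)^(1/2) = (18/39)^(1/2) = 0.679.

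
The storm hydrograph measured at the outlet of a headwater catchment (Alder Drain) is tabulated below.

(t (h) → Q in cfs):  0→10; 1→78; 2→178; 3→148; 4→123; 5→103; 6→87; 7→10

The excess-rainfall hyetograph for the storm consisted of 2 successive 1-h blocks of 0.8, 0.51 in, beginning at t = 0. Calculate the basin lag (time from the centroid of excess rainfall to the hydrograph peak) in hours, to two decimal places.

Centroid of excess rainfall: t_c = Σ P_i·t̄_i / ΣP_i = 0.8893 h (block centres at 0.5, 1.5 h).
Hydrograph peak occurs at t = 2 h, so basin lag t_L = 2 − 0.8893 = 1.11 h.

t_L ≈ 1.11 h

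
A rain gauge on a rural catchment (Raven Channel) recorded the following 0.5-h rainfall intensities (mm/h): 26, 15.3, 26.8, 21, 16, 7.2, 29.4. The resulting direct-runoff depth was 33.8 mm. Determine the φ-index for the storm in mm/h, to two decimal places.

φ ≈ 11.15 mm/h

Only the 6 blocks with intensity above φ contribute runoff: 26, 15.3, 26.8, 21, 16, 29.4 mm/h.
Σ(I−φ)·Δt = d  ⇒  (26+15.3+26.8+21+16+29.4 − 6φ)·0.5 = 33.8
φ = (134.5 − 33.8/0.5) / 6 = 11.15 mm/h.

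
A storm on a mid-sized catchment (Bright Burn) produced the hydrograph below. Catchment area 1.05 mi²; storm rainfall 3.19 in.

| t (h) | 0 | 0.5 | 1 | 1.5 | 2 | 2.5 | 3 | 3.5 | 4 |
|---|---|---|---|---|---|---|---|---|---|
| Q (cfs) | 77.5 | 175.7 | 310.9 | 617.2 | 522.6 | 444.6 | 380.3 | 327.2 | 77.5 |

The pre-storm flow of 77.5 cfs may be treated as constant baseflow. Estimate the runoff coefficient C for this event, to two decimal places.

C ≈ 0.52

ΣQ_DR = 2236 cfs; V = ΣQ_DR·Δt = 4.025 × 10^6 ft³.
Runoff depth d = V / A = 1.650 in.
C = d / P = 1.650 / 3.19 = 0.52.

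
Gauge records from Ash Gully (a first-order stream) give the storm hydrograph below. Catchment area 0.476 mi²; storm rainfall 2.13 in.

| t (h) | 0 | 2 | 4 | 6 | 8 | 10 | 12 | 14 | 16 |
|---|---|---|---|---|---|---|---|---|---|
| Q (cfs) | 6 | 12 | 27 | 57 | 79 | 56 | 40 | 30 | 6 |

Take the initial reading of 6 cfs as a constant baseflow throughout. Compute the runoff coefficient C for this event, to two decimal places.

ΣQ_DR = 259.0 cfs; V = ΣQ_DR·Δt = 1.865 × 10^6 ft³.
Runoff depth d = V / A = 1.686 in.
C = d / P = 1.686 / 2.13 = 0.79.

C ≈ 0.79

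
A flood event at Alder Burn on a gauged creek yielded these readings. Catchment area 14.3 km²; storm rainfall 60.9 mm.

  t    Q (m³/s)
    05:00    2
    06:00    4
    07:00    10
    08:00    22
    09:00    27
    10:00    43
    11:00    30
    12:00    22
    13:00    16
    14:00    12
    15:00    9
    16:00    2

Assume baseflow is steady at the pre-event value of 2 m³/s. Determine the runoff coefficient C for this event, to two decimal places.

ΣQ_DR = 175.0 m³/s; V = ΣQ_DR·Δt = 6.300 × 10^5 m³.
Runoff depth d = V / A = 44.06 mm.
C = d / P = 44.06 / 60.9 = 0.72.

C ≈ 0.72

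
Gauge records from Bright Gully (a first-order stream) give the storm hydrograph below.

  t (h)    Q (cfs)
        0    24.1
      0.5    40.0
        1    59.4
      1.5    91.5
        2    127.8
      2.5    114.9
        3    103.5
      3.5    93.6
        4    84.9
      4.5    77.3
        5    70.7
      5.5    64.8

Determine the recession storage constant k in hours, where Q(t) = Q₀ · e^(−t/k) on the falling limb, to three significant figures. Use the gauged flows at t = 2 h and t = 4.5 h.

On the falling limb, Q drops from 127.8 to 77.3 cfs between t = 2 h and t = 4.5 h (Δt = 2.5 h).
k = −Δt / ln(Q₂/Q₁) = −2.5 / ln(77.3/127.8) = 4.97 h.

k ≈ 4.97 h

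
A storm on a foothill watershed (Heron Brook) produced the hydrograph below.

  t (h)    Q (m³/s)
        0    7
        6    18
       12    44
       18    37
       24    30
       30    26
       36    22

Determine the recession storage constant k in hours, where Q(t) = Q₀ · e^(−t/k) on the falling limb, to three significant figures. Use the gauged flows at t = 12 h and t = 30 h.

On the falling limb, Q drops from 44 to 26 m³/s between t = 12 h and t = 30 h (Δt = 18 h).
k = −Δt / ln(Q₂/Q₁) = −18 / ln(26/44) = 34.2 h.

k ≈ 34.2 h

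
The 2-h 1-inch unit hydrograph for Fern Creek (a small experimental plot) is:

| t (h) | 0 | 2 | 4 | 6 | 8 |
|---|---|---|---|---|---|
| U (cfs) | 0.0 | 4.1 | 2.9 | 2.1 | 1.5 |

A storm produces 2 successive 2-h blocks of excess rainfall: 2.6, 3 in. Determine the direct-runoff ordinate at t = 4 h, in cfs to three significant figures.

Q ≈ 19.8 cfs

By discrete convolution, Q_j = Σ (P_i / 1 in) · U_{j−i}.
At t = 4 h (j=2): Q = (2.6/1)·2.9 + (3/1)·4.1 = 19.8 cfs.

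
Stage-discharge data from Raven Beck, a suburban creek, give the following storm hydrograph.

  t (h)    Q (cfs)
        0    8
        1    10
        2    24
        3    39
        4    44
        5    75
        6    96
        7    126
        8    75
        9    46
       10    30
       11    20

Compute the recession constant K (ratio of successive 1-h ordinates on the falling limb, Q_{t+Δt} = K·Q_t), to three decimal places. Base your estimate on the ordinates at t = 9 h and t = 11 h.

K ≈ 0.659

Using the recession-limb readings at t = 9 h and t = 11 h: Q falls from 46 to 20 cfs over 2 intervals.
K = (Q₂/Q₁)^(1/2) = (20/46)^(1/2) = 0.659.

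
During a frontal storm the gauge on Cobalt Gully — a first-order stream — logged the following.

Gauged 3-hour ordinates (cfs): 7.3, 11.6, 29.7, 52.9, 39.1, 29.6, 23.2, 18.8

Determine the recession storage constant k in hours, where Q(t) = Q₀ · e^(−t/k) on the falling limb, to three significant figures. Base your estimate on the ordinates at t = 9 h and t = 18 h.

k ≈ 10.9 h

On the falling limb, Q drops from 52.9 to 23.2 cfs between t = 9 h and t = 18 h (Δt = 9 h).
k = −Δt / ln(Q₂/Q₁) = −9 / ln(23.2/52.9) = 10.9 h.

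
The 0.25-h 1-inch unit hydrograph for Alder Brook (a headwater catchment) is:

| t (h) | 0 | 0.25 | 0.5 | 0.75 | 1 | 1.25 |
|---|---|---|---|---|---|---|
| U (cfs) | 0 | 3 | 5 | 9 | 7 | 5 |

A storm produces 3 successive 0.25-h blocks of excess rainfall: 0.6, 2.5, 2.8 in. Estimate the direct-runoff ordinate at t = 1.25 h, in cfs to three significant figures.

Q ≈ 45.7 cfs

By discrete convolution, Q_j = Σ (P_i / 1 in) · U_{j−i}.
At t = 1.25 h (j=5): Q = (0.6/1)·5 + (2.5/1)·7 + (2.8/1)·9 = 45.7 cfs.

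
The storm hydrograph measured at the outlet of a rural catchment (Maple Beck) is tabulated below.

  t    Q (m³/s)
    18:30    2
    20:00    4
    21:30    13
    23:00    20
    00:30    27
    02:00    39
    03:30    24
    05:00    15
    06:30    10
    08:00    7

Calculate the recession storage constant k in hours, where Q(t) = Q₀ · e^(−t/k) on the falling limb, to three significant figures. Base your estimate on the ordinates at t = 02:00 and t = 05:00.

k ≈ 3.14 h

On the falling limb, Q drops from 39 to 15 m³/s between t = 02:00 and t = 05:00 (Δt = 3 h).
k = −Δt / ln(Q₂/Q₁) = −3 / ln(15/39) = 3.14 h.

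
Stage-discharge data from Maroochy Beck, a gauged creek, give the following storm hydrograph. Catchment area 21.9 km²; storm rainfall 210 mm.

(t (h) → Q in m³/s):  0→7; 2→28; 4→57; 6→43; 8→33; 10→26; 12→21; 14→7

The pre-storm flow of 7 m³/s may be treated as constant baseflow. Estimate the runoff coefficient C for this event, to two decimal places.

C ≈ 0.26

ΣQ_DR = 166.0 m³/s; V = ΣQ_DR·Δt = 1.195 × 10^6 m³.
Runoff depth d = V / A = 54.58 mm.
C = d / P = 54.58 / 210 = 0.26.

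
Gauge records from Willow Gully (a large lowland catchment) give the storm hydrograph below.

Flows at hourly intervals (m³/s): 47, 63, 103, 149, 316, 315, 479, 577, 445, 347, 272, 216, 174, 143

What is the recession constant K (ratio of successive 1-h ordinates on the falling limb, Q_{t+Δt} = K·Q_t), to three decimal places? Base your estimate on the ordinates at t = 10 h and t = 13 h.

K ≈ 0.807

Using the recession-limb readings at t = 10 h and t = 13 h: Q falls from 272 to 143 m³/s over 3 intervals.
K = (Q₂/Q₁)^(1/3) = (143/272)^(1/3) = 0.807.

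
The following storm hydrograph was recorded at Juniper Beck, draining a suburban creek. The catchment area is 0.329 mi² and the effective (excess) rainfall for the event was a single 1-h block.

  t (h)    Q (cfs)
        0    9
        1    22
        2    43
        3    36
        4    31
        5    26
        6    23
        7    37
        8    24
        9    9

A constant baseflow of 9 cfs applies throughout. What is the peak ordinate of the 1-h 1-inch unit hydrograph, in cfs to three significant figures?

U_p ≈ 42.5 cfs

Direct runoff: 0.0, 13.0, 34.0, 27.0, 22.0, 17.0, 14.0, 28.0, 15.0, 0.0 cfs; ΣQ_DR = 170.0 cfs, peak = 34.0 cfs.
Runoff depth d = ΣQ_DR·Δt / A = 170.0 × 3600 / (0.329 mi²) = 0.8007 in.
The 1-inch UH is the DRH scaled by (1 in)/d, so U_p = 34.0 × 1/0.8007 = 42.5 cfs.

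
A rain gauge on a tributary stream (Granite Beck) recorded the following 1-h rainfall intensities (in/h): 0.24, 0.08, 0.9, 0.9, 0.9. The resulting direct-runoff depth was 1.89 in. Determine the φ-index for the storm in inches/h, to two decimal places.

φ ≈ 0.27 in/h

Only the 3 blocks with intensity above φ contribute runoff: 0.9, 0.9, 0.9 in/h.
Σ(I−φ)·Δt = d  ⇒  (0.9+0.9+0.9 − 3φ)·1 = 1.89
φ = (2.700 − 1.89/1) / 3 = 0.27 in/h.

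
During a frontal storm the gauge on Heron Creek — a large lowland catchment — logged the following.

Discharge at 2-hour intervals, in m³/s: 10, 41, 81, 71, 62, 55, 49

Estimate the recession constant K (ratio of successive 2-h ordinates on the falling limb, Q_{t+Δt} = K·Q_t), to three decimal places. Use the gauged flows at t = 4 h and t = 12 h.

Using the recession-limb readings at t = 4 h and t = 12 h: Q falls from 81 to 49 m³/s over 4 intervals.
K = (Q₂/Q₁)^(1/4) = (49/81)^(1/4) = 0.882.

K ≈ 0.882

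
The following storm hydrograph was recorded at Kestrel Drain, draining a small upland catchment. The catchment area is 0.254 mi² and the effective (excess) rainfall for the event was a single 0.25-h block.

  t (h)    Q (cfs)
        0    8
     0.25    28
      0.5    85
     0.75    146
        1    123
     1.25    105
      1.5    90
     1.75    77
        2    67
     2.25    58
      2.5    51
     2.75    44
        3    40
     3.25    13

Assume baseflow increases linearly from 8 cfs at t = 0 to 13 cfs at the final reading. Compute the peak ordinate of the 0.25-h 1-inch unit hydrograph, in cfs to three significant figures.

Direct runoff: 0.00, 19.62, 76.23, 136.85, 113.46, 95.08, 79.69, 66.31, 55.92, 46.54, 39.15, 31.77, 27.38, 0.00 cfs; ΣQ_DR = 788.0 cfs, peak = 136.85 cfs.
Runoff depth d = ΣQ_DR·Δt / A = 788.0 × 900 / (0.254 mi²) = 1.202 in.
The 1-inch UH is the DRH scaled by (1 in)/d, so U_p = 136.85 × 1/1.202 = 114 cfs.

U_p ≈ 114 cfs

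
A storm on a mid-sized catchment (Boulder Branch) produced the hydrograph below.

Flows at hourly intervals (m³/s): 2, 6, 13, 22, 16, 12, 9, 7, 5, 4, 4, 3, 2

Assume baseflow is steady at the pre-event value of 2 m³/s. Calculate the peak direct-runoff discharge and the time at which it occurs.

Q_p = 20.0 m³/s at t = 3 h

Subtracting baseflow gives direct-runoff ordinates: 0.0, 4.0, 11.0, 20.0, 14.0, 10.0, 7.0, 5.0, 3.0, 2.0, 2.0, 1.0, 0.0 m³/s.
The maximum is 20.0 m³/s, occurring at the reading for t = 3 h.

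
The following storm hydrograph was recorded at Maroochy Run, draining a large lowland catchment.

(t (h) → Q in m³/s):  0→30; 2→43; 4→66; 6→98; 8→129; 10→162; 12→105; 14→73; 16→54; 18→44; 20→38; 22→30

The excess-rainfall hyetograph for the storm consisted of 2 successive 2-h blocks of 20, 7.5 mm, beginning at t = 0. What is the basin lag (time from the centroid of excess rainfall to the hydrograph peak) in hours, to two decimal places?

Centroid of excess rainfall: t_c = Σ P_i·t̄_i / ΣP_i = 1.5455 h (block centres at 1, 3 h).
Hydrograph peak occurs at t = 10 h, so basin lag t_L = 10 − 1.5455 = 8.45 h.

t_L ≈ 8.45 h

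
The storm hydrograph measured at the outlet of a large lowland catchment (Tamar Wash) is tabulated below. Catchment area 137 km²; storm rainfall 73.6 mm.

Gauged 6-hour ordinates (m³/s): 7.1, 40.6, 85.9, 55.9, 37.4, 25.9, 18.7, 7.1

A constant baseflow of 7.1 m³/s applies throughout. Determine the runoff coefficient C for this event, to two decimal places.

ΣQ_DR = 221.8 m³/s; V = ΣQ_DR·Δt = 4.791 × 10^6 m³.
Runoff depth d = V / A = 34.97 mm.
C = d / P = 34.97 / 73.6 = 0.48.

C ≈ 0.48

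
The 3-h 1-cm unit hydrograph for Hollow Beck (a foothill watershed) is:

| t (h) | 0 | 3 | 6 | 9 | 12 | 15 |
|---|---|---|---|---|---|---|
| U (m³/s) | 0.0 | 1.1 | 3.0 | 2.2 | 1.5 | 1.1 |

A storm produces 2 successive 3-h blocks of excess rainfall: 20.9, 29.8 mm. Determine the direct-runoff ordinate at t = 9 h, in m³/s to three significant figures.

By discrete convolution, Q_j = Σ (P_i / 10 mm) · U_{j−i}.
At t = 9 h (j=3): Q = (20.9/10)·2.2 + (29.8/10)·3.0 = 13.5 m³/s.

Q ≈ 13.5 m³/s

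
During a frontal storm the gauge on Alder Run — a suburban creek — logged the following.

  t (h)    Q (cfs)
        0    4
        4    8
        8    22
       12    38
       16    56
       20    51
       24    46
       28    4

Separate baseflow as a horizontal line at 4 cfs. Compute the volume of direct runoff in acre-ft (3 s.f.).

Direct-runoff ordinates (Q − Q_b): 0.0, 4.0, 18.0, 34.0, 52.0, 47.0, 42.0, 0.0 cfs.
ΣQ_DR = 197.0 cfs.
With Δt = 4 h = 14400 s, V = ΣQ_DR · Δt = 197.0 × 14400 = 2.84 × 10^6 ft³ = 65.1 acre-ft.

V ≈ 65.1 acre-ft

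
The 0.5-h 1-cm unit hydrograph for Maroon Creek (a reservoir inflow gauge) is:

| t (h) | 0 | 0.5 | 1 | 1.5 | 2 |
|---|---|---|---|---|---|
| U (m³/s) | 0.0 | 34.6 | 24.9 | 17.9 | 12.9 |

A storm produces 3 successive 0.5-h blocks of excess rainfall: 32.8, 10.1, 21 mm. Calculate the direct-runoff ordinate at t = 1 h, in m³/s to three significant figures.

By discrete convolution, Q_j = Σ (P_i / 10 mm) · U_{j−i}.
At t = 1 h (j=2): Q = (32.8/10)·24.9 + (10.1/10)·34.6 + (21/10)·0.0 = 117 m³/s.

Q ≈ 117 m³/s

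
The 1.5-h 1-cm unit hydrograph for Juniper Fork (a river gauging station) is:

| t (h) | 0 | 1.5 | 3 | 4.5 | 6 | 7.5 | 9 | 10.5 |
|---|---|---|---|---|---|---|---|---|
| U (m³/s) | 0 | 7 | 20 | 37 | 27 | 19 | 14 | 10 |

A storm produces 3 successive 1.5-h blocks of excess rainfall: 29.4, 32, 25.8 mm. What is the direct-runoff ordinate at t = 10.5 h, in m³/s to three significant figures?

By discrete convolution, Q_j = Σ (P_i / 10 mm) · U_{j−i}.
At t = 10.5 h (j=7): Q = (29.4/10)·10 + (32/10)·14 + (25.8/10)·19 = 123 m³/s.

Q ≈ 123 m³/s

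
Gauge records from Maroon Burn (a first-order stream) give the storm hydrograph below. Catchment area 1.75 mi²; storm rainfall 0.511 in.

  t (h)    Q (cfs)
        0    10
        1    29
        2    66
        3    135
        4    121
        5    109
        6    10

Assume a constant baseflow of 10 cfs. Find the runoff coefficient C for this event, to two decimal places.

C ≈ 0.71

ΣQ_DR = 410.0 cfs; V = ΣQ_DR·Δt = 1.476 × 10^6 ft³.
Runoff depth d = V / A = 0.3630 in.
C = d / P = 0.3630 / 0.511 = 0.71.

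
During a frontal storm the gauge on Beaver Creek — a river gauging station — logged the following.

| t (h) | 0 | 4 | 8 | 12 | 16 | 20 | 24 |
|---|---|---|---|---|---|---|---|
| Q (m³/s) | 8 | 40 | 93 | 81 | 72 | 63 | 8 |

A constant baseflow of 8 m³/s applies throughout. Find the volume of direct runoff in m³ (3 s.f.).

V ≈ 4.45 × 10^6 m³

Direct-runoff ordinates (Q − Q_b): 0.0, 32.0, 85.0, 73.0, 64.0, 55.0, 0.0 m³/s.
ΣQ_DR = 309.0 m³/s.
With Δt = 4 h = 14400 s, V = ΣQ_DR · Δt = 309.0 × 14400 = 4.45 × 10^6 m³.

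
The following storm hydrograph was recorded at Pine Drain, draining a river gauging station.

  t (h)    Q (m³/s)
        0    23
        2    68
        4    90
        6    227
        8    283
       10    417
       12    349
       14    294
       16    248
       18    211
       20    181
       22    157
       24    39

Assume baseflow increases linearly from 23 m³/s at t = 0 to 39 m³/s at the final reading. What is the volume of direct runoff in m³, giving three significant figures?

Direct-runoff ordinates (Q − Q_b): 0.00, 43.67, 64.33, 200.00, 254.67, 387.33, 318.00, 261.67, 214.33, 176.00, 144.67, 119.33, 0.00 m³/s.
ΣQ_DR = 2184 m³/s.
With Δt = 2 h = 7200 s, V = ΣQ_DR · Δt = 2184 × 7200 = 1.57 × 10^7 m³.

V ≈ 1.57 × 10^7 m³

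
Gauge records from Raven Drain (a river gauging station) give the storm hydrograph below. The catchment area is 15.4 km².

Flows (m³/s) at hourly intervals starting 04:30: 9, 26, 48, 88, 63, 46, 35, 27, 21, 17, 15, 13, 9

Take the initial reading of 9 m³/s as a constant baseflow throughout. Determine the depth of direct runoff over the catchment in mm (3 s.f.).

Direct runoff: 0.0, 17.0, 39.0, 79.0, 54.0, 37.0, 26.0, 18.0, 12.0, 8.0, 6.0, 4.0, 0.0 m³/s; ΣQ_DR = 300.0 m³/s.
V = ΣQ_DR · Δt = 300.0 × 3600 s = 1.080 × 10^6 m³.
Over A = 15.4 km², depth = V / A = 70.1 mm.

d ≈ 70.1 mm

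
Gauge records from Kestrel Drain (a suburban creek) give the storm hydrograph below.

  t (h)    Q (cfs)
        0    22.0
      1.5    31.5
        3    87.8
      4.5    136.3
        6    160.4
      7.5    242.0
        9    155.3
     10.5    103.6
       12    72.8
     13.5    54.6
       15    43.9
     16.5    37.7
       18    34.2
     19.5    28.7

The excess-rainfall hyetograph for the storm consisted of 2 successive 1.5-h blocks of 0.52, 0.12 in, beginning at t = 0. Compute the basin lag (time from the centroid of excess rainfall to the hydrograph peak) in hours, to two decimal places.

Centroid of excess rainfall: t_c = Σ P_i·t̄_i / ΣP_i = 1.0312 h (block centres at 0.75, 2.25 h).
Hydrograph peak occurs at t = 7.5 h, so basin lag t_L = 7.5 − 1.0312 = 6.47 h.

t_L ≈ 6.47 h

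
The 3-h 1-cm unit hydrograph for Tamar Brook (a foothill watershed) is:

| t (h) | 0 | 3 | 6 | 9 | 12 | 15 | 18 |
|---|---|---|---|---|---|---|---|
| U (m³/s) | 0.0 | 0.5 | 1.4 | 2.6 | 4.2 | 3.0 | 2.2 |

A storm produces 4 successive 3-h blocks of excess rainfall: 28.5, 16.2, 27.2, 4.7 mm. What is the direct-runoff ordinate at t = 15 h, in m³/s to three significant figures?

Q ≈ 23.1 m³/s

By discrete convolution, Q_j = Σ (P_i / 10 mm) · U_{j−i}.
At t = 15 h (j=5): Q = (28.5/10)·3.0 + (16.2/10)·4.2 + (27.2/10)·2.6 + (4.7/10)·1.4 = 23.1 m³/s.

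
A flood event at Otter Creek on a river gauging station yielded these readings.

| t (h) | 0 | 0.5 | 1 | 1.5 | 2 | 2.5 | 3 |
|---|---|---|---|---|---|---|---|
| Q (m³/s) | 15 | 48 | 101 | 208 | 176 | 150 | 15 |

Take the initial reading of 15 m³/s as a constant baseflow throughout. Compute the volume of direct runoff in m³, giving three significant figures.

V ≈ 1.09 × 10^6 m³

Direct-runoff ordinates (Q − Q_b): 0.0, 33.0, 86.0, 193.0, 161.0, 135.0, 0.0 m³/s.
ΣQ_DR = 608.0 m³/s.
With Δt = 0.5 h = 1800 s, V = ΣQ_DR · Δt = 608.0 × 1800 = 1.09 × 10^6 m³.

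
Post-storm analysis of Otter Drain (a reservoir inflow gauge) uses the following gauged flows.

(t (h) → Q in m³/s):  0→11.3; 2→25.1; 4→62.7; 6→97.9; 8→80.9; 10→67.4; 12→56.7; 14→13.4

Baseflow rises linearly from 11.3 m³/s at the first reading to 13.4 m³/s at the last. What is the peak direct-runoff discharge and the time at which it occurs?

Q_p = 85.70 m³/s at t = 6 h

Subtracting baseflow gives direct-runoff ordinates: 0.00, 13.50, 50.80, 85.70, 68.40, 54.60, 43.60, 0.00 m³/s.
The maximum is 85.70 m³/s, occurring at the reading for t = 6 h.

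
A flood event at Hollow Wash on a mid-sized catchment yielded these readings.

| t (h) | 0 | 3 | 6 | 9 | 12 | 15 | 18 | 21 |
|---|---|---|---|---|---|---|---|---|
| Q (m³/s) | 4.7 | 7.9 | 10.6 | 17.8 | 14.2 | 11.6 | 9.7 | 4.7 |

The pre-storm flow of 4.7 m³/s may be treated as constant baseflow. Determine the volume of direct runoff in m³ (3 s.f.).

V ≈ 4.71 × 10^5 m³

Direct-runoff ordinates (Q − Q_b): 0.0, 3.2, 5.9, 13.1, 9.5, 6.9, 5.0, 0.0 m³/s.
ΣQ_DR = 43.60 m³/s.
With Δt = 3 h = 10800 s, V = ΣQ_DR · Δt = 43.60 × 10800 = 4.71 × 10^5 m³.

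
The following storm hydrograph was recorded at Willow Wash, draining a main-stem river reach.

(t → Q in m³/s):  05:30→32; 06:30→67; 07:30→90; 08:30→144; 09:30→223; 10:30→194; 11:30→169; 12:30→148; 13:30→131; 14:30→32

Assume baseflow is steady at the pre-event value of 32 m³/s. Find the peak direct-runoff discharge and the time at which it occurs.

Q_p = 191.0 m³/s at t = 09:30

Subtracting baseflow gives direct-runoff ordinates: 0.0, 35.0, 58.0, 112.0, 191.0, 162.0, 137.0, 116.0, 99.0, 0.0 m³/s.
The maximum is 191.0 m³/s, occurring at the reading for t = 09:30.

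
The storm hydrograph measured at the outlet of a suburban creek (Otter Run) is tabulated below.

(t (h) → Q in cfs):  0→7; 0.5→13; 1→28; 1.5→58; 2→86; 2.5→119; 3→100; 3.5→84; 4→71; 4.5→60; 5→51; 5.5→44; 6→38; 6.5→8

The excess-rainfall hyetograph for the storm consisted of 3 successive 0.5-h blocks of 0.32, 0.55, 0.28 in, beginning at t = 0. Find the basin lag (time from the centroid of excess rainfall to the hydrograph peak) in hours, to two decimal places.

Centroid of excess rainfall: t_c = Σ P_i·t̄_i / ΣP_i = 0.7326 h (block centres at 0.25, 0.75, 1.25 h).
Hydrograph peak occurs at t = 2.5 h, so basin lag t_L = 2.5 − 0.7326 = 1.77 h.

t_L ≈ 1.77 h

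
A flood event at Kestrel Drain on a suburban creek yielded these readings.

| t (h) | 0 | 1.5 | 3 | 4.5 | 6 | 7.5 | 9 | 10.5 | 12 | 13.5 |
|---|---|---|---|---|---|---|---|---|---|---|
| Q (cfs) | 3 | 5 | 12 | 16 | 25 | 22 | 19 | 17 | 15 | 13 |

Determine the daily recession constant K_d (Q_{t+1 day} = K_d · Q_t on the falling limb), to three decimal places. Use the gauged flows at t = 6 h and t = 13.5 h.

Between t = 6 h and t = 13.5 h the flow falls from 25 to 13 cfs over 5×1.5 h = 7.5 h.
Per-interval ratio K = (13/25)^(1/5) = 0.8774; K_d = K^(24/1.5) = 0.123.

K_d ≈ 0.123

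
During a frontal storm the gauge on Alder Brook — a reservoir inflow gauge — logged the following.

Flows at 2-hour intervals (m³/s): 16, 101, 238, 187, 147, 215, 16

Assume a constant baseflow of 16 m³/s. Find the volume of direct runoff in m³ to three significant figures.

V ≈ 5.82 × 10^6 m³

Direct-runoff ordinates (Q − Q_b): 0.0, 85.0, 222.0, 171.0, 131.0, 199.0, 0.0 m³/s.
ΣQ_DR = 808.0 m³/s.
With Δt = 2 h = 7200 s, V = ΣQ_DR · Δt = 808.0 × 7200 = 5.82 × 10^6 m³.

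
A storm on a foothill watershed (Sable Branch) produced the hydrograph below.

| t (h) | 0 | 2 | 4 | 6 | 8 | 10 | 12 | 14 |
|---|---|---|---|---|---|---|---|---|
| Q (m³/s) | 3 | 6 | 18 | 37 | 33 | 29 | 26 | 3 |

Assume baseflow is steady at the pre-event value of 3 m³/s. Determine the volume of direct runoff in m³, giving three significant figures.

Direct-runoff ordinates (Q − Q_b): 0.0, 3.0, 15.0, 34.0, 30.0, 26.0, 23.0, 0.0 m³/s.
ΣQ_DR = 131.0 m³/s.
With Δt = 2 h = 7200 s, V = ΣQ_DR · Δt = 131.0 × 7200 = 9.43 × 10^5 m³.

V ≈ 9.43 × 10^5 m³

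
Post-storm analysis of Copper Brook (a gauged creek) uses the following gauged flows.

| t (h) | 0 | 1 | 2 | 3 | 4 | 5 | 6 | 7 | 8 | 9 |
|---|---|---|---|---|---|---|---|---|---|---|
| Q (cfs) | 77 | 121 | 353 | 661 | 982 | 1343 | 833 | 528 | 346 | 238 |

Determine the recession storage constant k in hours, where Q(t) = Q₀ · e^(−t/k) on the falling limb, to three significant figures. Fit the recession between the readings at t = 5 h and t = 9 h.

k ≈ 2.31 h

On the falling limb, Q drops from 1343 to 238 cfs between t = 5 h and t = 9 h (Δt = 4 h).
k = −Δt / ln(Q₂/Q₁) = −4 / ln(238/1343) = 2.31 h.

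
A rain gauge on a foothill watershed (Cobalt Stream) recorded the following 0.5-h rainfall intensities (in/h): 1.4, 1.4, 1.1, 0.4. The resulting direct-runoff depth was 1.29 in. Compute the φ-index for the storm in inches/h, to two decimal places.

φ ≈ 0.44 in/h

Only the 3 blocks with intensity above φ contribute runoff: 1.4, 1.4, 1.1 in/h.
Σ(I−φ)·Δt = d  ⇒  (1.4+1.4+1.1 − 3φ)·0.5 = 1.29
φ = (3.900 − 1.29/0.5) / 3 = 0.44 in/h.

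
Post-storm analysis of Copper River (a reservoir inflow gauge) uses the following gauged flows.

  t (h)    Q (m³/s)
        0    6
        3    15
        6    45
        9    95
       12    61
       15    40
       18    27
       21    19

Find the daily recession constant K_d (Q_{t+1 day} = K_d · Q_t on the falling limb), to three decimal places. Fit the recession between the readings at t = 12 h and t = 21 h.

K_d ≈ 0.045

Between t = 12 h and t = 21 h the flow falls from 61 to 19 m³/s over 3×3 h = 9 h.
Per-interval ratio K = (19/61)^(1/3) = 0.6779; K_d = K^(24/3) = 0.045.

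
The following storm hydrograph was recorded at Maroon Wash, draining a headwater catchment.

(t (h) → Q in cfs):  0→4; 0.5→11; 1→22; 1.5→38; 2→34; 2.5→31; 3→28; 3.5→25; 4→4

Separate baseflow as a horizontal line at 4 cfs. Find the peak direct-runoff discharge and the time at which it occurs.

Subtracting baseflow gives direct-runoff ordinates: 0.0, 7.0, 18.0, 34.0, 30.0, 27.0, 24.0, 21.0, 0.0 cfs.
The maximum is 34.0 cfs, occurring at the reading for t = 1.5 h.

Q_p = 34.0 cfs at t = 1.5 h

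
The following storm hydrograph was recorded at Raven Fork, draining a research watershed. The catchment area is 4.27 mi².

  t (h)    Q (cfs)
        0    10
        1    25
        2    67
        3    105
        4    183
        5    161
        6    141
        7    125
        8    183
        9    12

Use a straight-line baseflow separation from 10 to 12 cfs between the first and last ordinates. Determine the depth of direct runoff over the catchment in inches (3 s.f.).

d ≈ 0.327 in

Direct runoff: 0.00, 14.78, 56.56, 94.33, 172.11, 149.89, 129.67, 113.44, 171.22, 0.00 cfs; ΣQ_DR = 902.0 cfs.
V = ΣQ_DR · Δt = 902.0 × 3600 s = 3.247 × 10^6 ft³.
Over A = 4.27 mi², depth = V / A = 0.327 in.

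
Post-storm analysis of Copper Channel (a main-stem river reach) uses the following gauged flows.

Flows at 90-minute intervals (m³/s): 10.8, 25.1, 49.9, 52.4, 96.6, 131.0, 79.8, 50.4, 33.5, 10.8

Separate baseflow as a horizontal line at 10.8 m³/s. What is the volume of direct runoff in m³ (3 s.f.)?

Direct-runoff ordinates (Q − Q_b): 0.0, 14.3, 39.1, 41.6, 85.8, 120.2, 69.0, 39.6, 22.7, 0.0 m³/s.
ΣQ_DR = 432.3 m³/s.
With Δt = 1.5 h = 5400 s, V = ΣQ_DR · Δt = 432.3 × 5400 = 2.33 × 10^6 m³.

V ≈ 2.33 × 10^6 m³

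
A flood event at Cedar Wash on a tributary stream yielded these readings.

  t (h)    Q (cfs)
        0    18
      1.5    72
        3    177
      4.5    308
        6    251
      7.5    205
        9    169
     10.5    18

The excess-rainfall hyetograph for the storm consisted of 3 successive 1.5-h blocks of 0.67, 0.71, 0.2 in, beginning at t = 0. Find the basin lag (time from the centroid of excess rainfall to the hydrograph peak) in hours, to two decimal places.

Centroid of excess rainfall: t_c = Σ P_i·t̄_i / ΣP_i = 1.8038 h (block centres at 0.75, 2.25, 3.75 h).
Hydrograph peak occurs at t = 4.5 h, so basin lag t_L = 4.5 − 1.8038 = 2.70 h.

t_L ≈ 2.70 h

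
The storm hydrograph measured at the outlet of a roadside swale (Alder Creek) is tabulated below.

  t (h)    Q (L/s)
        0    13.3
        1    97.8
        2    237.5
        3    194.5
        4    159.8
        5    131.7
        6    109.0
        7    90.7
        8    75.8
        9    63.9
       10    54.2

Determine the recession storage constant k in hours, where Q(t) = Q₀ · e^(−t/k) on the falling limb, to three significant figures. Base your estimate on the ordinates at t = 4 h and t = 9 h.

On the falling limb, Q drops from 159.8 to 63.9 L/s between t = 4 h and t = 9 h (Δt = 5 h).
k = −Δt / ln(Q₂/Q₁) = −5 / ln(63.9/159.8) = 5.45 h.

k ≈ 5.45 h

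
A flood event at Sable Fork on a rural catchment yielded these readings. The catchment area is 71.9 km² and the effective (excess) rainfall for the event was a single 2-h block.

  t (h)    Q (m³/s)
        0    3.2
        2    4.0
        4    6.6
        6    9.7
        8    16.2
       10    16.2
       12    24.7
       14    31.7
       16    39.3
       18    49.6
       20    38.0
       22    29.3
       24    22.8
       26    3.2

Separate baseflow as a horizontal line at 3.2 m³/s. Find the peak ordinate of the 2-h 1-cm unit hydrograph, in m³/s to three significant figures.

Direct runoff: 0.0, 0.8, 3.4, 6.5, 13.0, 13.0, 21.5, 28.5, 36.1, 46.4, 34.8, 26.1, 19.6, 0.0 m³/s; ΣQ_DR = 249.7 m³/s, peak = 46.4 m³/s.
Runoff depth d = ΣQ_DR·Δt / A = 249.7 × 7200 / (71.9 km²) = 25.00 mm.
The 1-cm UH is the DRH scaled by (10 mm)/d, so U_p = 46.4 × 10/25.00 = 18.6 m³/s.

U_p ≈ 18.6 m³/s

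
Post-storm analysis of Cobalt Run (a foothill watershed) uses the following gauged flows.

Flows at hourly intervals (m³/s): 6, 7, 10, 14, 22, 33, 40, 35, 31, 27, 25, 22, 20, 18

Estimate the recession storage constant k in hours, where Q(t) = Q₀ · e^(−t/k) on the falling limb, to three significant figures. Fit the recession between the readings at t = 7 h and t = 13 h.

k ≈ 9.02 h

On the falling limb, Q drops from 35 to 18 m³/s between t = 7 h and t = 13 h (Δt = 6 h).
k = −Δt / ln(Q₂/Q₁) = −6 / ln(18/35) = 9.02 h.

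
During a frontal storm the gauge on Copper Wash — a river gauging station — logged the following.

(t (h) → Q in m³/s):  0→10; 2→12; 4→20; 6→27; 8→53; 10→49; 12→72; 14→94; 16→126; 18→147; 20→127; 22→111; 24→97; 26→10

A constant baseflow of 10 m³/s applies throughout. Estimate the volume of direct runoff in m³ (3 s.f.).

Direct-runoff ordinates (Q − Q_b): 0.0, 2.0, 10.0, 17.0, 43.0, 39.0, 62.0, 84.0, 116.0, 137.0, 117.0, 101.0, 87.0, 0.0 m³/s.
ΣQ_DR = 815.0 m³/s.
With Δt = 2 h = 7200 s, V = ΣQ_DR · Δt = 815.0 × 7200 = 5.87 × 10^6 m³.

V ≈ 5.87 × 10^6 m³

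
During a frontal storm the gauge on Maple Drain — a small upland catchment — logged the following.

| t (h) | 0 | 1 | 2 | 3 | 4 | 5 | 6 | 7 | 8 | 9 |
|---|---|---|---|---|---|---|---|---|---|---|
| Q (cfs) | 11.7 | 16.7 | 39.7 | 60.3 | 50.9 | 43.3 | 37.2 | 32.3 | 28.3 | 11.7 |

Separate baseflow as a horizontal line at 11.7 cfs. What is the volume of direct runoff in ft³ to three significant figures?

V ≈ 7.74 × 10^5 ft³

Direct-runoff ordinates (Q − Q_b): 0.0, 5.0, 28.0, 48.6, 39.2, 31.6, 25.5, 20.6, 16.6, 0.0 cfs.
ΣQ_DR = 215.1 cfs.
With Δt = 1 h = 3600 s, V = ΣQ_DR · Δt = 215.1 × 3600 = 7.74 × 10^5 ft³.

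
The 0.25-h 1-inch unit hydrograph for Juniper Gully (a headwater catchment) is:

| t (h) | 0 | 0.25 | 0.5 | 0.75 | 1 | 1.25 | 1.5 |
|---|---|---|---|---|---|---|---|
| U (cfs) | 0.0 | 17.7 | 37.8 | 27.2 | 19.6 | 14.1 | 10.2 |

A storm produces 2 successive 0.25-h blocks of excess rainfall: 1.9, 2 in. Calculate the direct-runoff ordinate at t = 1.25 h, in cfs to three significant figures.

By discrete convolution, Q_j = Σ (P_i / 1 in) · U_{j−i}.
At t = 1.25 h (j=5): Q = (1.9/1)·14.1 + (2/1)·19.6 = 66.0 cfs.

Q ≈ 66.0 cfs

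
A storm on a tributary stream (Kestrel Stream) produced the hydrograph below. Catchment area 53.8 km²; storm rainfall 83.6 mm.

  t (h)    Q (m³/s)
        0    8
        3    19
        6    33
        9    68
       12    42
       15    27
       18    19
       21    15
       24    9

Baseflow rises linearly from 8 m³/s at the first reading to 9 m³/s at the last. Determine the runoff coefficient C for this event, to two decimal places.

C ≈ 0.39

ΣQ_DR = 163.5 m³/s; V = ΣQ_DR·Δt = 1.766 × 10^6 m³.
Runoff depth d = V / A = 32.82 mm.
C = d / P = 32.82 / 83.6 = 0.39.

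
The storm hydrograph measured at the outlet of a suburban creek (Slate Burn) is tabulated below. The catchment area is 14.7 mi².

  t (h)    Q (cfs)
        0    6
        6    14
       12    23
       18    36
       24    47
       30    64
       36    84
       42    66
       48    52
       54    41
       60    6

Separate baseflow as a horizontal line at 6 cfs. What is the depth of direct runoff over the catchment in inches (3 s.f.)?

Direct runoff: 0.0, 8.0, 17.0, 30.0, 41.0, 58.0, 78.0, 60.0, 46.0, 35.0, 0.0 cfs; ΣQ_DR = 373.0 cfs.
V = ΣQ_DR · Δt = 373.0 × 21600 s = 8.057 × 10^6 ft³.
Over A = 14.7 mi², depth = V / A = 0.236 in.

d ≈ 0.236 in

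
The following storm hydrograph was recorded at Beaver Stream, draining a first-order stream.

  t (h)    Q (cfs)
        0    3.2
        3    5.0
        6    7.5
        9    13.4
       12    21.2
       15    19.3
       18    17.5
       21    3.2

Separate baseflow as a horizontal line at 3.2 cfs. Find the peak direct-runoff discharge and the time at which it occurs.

Subtracting baseflow gives direct-runoff ordinates: 0.0, 1.8, 4.3, 10.2, 18.0, 16.1, 14.3, 0.0 cfs.
The maximum is 18.0 cfs, occurring at the reading for t = 12 h.

Q_p = 18.0 cfs at t = 12 h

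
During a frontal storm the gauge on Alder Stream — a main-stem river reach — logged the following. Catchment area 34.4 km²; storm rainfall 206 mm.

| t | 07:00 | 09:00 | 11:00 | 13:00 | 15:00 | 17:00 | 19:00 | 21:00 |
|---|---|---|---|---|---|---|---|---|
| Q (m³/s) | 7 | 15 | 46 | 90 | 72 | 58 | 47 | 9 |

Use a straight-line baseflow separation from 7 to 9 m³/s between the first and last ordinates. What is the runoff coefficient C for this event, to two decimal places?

C ≈ 0.28

ΣQ_DR = 280.0 m³/s; V = ΣQ_DR·Δt = 2.016 × 10^6 m³.
Runoff depth d = V / A = 58.60 mm.
C = d / P = 58.60 / 206 = 0.28.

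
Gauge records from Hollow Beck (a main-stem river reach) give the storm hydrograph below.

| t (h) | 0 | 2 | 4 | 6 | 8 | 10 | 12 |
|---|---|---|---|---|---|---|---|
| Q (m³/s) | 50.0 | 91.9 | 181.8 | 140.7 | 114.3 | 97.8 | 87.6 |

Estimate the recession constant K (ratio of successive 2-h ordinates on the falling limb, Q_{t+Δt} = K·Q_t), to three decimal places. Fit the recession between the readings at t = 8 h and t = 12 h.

K ≈ 0.875

Using the recession-limb readings at t = 8 h and t = 12 h: Q falls from 114.3 to 87.6 m³/s over 2 intervals.
K = (Q₂/Q₁)^(1/2) = (87.6/114.3)^(1/2) = 0.875.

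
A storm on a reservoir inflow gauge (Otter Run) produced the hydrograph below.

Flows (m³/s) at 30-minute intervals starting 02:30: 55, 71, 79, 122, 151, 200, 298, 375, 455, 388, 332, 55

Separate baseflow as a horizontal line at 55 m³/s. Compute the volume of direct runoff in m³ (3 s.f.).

Direct-runoff ordinates (Q − Q_b): 0.0, 16.0, 24.0, 67.0, 96.0, 145.0, 243.0, 320.0, 400.0, 333.0, 277.0, 0.0 m³/s.
ΣQ_DR = 1921 m³/s.
With Δt = 0.5 h = 1800 s, V = ΣQ_DR · Δt = 1921 × 1800 = 3.46 × 10^6 m³.

V ≈ 3.46 × 10^6 m³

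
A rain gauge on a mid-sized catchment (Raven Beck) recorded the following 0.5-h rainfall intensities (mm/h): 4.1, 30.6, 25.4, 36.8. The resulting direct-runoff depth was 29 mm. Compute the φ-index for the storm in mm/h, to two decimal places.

Only the 3 blocks with intensity above φ contribute runoff: 30.6, 25.4, 36.8 mm/h.
Σ(I−φ)·Δt = d  ⇒  (30.6+25.4+36.8 − 3φ)·0.5 = 29
φ = (92.80 − 29/0.5) / 3 = 11.60 mm/h.

φ ≈ 11.60 mm/h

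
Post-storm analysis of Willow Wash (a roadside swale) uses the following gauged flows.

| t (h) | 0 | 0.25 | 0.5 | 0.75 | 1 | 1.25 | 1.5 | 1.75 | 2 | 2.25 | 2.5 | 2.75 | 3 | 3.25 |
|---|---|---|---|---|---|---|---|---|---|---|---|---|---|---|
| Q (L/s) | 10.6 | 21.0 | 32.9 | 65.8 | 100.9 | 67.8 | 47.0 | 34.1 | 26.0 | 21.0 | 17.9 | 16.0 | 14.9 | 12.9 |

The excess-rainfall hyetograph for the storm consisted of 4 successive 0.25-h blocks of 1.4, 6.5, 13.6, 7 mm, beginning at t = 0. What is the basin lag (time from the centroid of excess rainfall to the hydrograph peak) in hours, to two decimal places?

t_L ≈ 0.40 h

Centroid of excess rainfall: t_c = Σ P_i·t̄_i / ΣP_i = 0.6048 h (block centres at 0.125, 0.375, 0.625, 0.875 h).
Hydrograph peak occurs at t = 1 h, so basin lag t_L = 1 − 0.6048 = 0.40 h.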